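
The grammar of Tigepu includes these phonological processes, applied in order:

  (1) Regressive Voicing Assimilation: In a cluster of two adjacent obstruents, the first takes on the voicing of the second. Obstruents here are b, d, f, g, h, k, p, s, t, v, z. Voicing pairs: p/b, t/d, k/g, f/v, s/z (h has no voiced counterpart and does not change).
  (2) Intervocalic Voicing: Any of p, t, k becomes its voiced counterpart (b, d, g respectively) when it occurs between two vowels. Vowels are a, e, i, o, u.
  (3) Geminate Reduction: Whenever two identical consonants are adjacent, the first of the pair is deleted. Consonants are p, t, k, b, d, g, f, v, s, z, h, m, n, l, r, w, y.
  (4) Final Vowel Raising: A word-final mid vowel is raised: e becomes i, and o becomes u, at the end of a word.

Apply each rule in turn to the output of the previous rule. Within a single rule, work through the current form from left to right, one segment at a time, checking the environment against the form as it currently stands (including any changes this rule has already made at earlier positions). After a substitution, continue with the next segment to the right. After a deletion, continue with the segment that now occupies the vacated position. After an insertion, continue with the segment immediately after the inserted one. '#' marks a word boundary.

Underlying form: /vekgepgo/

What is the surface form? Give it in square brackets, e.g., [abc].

[vegebgu]

(1) Regressive Voicing Assimilation: [vekgepgo] → [veggebgo]
(2) Intervocalic Voicing: no change — [veggebgo]
(3) Geminate Reduction: [veggebgo] → [vegebgo]
(4) Final Vowel Raising: [vegebgo] → [vegebgu]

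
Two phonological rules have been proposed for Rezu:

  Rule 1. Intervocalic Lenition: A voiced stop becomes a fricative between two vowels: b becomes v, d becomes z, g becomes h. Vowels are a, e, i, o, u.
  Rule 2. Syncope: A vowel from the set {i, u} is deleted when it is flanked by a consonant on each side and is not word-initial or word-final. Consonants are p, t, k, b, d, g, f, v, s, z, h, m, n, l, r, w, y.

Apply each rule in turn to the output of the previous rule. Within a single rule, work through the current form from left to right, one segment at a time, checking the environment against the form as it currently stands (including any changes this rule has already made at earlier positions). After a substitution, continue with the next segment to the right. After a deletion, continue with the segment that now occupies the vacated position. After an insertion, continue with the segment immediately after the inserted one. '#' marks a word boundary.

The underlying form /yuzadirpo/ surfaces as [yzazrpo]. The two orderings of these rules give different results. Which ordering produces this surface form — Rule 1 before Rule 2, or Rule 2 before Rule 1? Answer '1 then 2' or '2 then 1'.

1 then 2

Order 1 then 2:
  1 Intervocalic Lenition: [yuzadirpo] → [yuzazirpo]
  2 Syncope: [yuzazirpo] → [yzazrpo]
  result: [yzazrpo]
Order 2 then 1:
  2 Syncope: [yuzadirpo] → [yzadrpo]
  1 Intervocalic Lenition: no change — [yzadrpo]
  result: [yzadrpo]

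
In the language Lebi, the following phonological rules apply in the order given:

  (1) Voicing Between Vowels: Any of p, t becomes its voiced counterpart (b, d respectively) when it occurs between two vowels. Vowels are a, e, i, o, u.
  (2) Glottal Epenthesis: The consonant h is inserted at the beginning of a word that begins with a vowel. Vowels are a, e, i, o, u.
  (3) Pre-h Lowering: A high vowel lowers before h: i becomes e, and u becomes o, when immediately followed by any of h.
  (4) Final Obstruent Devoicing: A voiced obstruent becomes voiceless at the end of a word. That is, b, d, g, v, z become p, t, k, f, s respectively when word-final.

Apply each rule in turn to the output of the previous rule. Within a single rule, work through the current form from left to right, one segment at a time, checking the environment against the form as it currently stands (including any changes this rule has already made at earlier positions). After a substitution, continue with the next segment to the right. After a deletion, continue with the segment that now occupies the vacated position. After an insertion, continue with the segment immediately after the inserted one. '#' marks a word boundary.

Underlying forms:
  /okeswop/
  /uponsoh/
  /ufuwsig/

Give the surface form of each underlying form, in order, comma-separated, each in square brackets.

/okeswop/:
  (1) Voicing Between Vowels: no change — [okeswop]
  (2) Glottal Epenthesis: [okeswop] → [hokeswop]
  (3) Pre-h Lowering: no change — [hokeswop]
  (4) Final Obstruent Devoicing: no change — [hokeswop]
/uponsoh/:
  (1) Voicing Between Vowels: [uponsoh] → [ubonsoh]
  (2) Glottal Epenthesis: [ubonsoh] → [hubonsoh]
  (3) Pre-h Lowering: no change — [hubonsoh]
  (4) Final Obstruent Devoicing: no change — [hubonsoh]
/ufuwsig/:
  (1) Voicing Between Vowels: no change — [ufuwsig]
  (2) Glottal Epenthesis: [ufuwsig] → [hufuwsig]
  (3) Pre-h Lowering: no change — [hufuwsig]
  (4) Final Obstruent Devoicing: [hufuwsig] → [hufuwsik]

[hokeswop], [hubonsoh], [hufuwsik]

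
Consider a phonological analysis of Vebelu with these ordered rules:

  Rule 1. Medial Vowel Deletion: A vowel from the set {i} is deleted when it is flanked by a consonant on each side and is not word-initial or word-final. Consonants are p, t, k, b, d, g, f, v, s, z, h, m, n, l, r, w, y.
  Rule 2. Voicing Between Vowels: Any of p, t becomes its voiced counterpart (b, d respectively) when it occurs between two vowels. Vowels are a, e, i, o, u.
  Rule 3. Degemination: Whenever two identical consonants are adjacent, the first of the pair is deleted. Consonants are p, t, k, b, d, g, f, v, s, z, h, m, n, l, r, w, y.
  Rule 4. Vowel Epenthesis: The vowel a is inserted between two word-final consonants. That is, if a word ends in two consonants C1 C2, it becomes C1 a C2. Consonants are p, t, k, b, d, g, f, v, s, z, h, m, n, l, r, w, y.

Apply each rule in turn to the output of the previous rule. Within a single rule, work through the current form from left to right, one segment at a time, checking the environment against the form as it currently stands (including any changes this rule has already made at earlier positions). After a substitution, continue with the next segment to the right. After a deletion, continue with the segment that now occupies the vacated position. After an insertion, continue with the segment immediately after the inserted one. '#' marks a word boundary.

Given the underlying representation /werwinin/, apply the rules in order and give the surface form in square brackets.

[werwan]

Rule 1 Medial Vowel Deletion: [werwinin] → [werwnn]
Rule 2 Voicing Between Vowels: no change — [werwnn]
Rule 3 Degemination: [werwnn] → [werwn]
Rule 4 Vowel Epenthesis: [werwn] → [werwan]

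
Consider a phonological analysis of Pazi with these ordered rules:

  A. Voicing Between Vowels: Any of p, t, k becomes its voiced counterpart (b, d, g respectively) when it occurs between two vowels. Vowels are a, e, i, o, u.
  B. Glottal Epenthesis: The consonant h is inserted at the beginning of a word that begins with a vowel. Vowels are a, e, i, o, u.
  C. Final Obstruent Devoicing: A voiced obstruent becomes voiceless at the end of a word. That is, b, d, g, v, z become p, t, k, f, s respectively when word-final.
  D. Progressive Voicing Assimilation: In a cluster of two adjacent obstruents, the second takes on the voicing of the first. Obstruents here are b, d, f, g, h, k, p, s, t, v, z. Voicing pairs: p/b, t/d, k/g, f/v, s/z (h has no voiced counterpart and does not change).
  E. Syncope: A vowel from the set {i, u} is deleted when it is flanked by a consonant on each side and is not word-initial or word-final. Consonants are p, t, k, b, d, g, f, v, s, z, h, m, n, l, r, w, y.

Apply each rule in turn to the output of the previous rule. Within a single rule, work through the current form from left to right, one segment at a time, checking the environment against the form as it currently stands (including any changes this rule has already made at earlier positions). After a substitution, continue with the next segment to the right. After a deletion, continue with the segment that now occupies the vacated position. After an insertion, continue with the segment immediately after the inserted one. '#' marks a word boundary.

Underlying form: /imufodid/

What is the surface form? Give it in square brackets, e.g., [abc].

A Voicing Between Vowels: no change — [imufodid]
B Glottal Epenthesis: [imufodid] → [himufodid]
C Final Obstruent Devoicing: [himufodid] → [himufodit]
D Progressive Voicing Assimilation: no change — [himufodit]
E Syncope: [himufodit] → [hmfodt]

[hmfodt]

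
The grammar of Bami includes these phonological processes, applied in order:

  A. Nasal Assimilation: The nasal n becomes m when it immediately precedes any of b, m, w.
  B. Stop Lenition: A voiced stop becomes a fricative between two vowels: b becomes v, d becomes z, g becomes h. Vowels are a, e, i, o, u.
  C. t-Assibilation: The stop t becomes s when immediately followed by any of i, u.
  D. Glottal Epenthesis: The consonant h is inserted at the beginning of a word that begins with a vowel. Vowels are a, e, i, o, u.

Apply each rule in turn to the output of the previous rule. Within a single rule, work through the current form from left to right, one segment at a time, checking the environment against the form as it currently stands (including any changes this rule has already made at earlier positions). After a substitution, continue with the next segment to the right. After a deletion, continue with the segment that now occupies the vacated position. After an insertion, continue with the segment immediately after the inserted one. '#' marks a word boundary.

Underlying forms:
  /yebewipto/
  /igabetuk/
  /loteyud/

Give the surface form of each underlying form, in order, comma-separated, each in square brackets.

/yebewipto/:
  A Nasal Assimilation: no change — [yebewipto]
  B Stop Lenition: [yebewipto] → [yevewipto]
  C t-Assibilation: no change — [yevewipto]
  D Glottal Epenthesis: no change — [yevewipto]
/igabetuk/:
  A Nasal Assimilation: no change — [igabetuk]
  B Stop Lenition: [igabetuk] → [ihavetuk]
  C t-Assibilation: [ihavetuk] → [ihavesuk]
  D Glottal Epenthesis: [ihavesuk] → [hihavesuk]
/loteyud/:
  A Nasal Assimilation: no change — [loteyud]
  B Stop Lenition: no change — [loteyud]
  C t-Assibilation: no change — [loteyud]
  D Glottal Epenthesis: no change — [loteyud]

[yevewipto], [hihavesuk], [loteyud]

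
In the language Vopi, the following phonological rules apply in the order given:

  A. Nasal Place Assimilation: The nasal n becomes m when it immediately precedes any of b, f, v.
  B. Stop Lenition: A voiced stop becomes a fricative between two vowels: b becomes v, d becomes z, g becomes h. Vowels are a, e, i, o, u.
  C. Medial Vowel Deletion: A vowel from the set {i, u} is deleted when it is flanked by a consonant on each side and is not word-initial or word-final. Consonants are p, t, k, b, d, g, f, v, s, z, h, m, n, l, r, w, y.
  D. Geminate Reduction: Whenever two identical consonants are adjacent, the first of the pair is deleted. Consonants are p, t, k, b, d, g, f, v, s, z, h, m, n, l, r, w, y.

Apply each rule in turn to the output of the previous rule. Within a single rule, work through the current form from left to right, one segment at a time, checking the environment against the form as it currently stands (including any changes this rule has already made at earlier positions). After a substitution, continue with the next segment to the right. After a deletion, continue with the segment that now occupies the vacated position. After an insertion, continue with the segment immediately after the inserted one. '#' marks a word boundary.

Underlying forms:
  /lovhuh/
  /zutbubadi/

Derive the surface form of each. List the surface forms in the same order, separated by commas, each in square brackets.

[lovh], [ztbvazi]

/lovhuh/:
  A Nasal Place Assimilation: no change — [lovhuh]
  B Stop Lenition: no change — [lovhuh]
  C Medial Vowel Deletion: [lovhuh] → [lovhh]
  D Geminate Reduction: [lovhh] → [lovh]
/zutbubadi/:
  A Nasal Place Assimilation: no change — [zutbubadi]
  B Stop Lenition: [zutbubadi] → [zutbuvazi]
  C Medial Vowel Deletion: [zutbuvazi] → [ztbvazi]
  D Geminate Reduction: no change — [ztbvazi]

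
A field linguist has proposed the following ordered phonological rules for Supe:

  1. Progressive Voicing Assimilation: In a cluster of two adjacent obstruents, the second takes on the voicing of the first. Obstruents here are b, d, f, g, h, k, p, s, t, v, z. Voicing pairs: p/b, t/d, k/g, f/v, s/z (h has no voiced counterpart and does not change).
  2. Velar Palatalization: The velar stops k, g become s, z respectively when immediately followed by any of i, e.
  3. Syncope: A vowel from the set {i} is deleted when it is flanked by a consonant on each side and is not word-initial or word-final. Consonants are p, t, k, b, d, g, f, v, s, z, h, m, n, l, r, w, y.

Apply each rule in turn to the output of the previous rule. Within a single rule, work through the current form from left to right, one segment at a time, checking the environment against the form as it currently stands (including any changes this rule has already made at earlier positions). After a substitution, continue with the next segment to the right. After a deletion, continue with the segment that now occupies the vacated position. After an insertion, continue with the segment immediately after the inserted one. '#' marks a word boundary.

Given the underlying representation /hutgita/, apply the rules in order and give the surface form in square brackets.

[hutsta]

1 Progressive Voicing Assimilation: [hutgita] → [hutkita]
2 Velar Palatalization: [hutkita] → [hutsita]
3 Syncope: [hutsita] → [hutsta]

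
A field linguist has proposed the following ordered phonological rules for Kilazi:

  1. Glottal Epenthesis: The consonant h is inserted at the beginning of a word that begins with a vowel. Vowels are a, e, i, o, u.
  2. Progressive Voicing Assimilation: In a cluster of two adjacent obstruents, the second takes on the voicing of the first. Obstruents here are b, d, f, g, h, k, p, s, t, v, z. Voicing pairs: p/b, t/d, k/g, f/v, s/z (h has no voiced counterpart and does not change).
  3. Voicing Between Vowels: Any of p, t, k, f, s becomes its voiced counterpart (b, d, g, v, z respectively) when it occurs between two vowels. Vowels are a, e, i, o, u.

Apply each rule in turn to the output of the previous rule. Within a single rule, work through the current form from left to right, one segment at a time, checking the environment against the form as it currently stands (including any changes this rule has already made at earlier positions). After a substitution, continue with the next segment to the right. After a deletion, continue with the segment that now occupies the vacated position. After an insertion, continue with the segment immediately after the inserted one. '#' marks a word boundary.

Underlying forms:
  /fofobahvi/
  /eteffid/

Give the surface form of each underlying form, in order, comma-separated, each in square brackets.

/fofobahvi/:
  1 Glottal Epenthesis: no change — [fofobahvi]
  2 Progressive Voicing Assimilation: [fofobahvi] → [fofobahfi]
  3 Voicing Between Vowels: [fofobahfi] → [fovobahfi]
/eteffid/:
  1 Glottal Epenthesis: [eteffid] → [heteffid]
  2 Progressive Voicing Assimilation: no change — [heteffid]
  3 Voicing Between Vowels: [heteffid] → [hedeffid]

[fovobahfi], [hedeffid]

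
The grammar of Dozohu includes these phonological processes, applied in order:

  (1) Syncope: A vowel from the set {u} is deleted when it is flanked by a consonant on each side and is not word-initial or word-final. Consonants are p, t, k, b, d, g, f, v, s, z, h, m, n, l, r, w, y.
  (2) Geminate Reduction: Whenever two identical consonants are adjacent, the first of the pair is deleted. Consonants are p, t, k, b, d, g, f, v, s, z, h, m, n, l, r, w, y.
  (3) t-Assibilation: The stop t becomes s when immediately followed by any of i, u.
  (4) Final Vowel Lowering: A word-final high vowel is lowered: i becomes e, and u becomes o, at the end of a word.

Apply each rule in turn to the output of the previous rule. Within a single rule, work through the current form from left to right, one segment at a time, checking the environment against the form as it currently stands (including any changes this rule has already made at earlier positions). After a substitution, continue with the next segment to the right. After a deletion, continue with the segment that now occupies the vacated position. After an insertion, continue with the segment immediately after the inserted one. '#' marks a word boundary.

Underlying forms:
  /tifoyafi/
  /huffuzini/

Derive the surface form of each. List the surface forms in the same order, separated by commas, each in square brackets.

[sifoyafe], [hfzine]

/tifoyafi/:
  (1) Syncope: no change — [tifoyafi]
  (2) Geminate Reduction: no change — [tifoyafi]
  (3) t-Assibilation: [tifoyafi] → [sifoyafi]
  (4) Final Vowel Lowering: [sifoyafi] → [sifoyafe]
/huffuzini/:
  (1) Syncope: [huffuzini] → [hffzini]
  (2) Geminate Reduction: [hffzini] → [hfzini]
  (3) t-Assibilation: no change — [hfzini]
  (4) Final Vowel Lowering: [hfzini] → [hfzine]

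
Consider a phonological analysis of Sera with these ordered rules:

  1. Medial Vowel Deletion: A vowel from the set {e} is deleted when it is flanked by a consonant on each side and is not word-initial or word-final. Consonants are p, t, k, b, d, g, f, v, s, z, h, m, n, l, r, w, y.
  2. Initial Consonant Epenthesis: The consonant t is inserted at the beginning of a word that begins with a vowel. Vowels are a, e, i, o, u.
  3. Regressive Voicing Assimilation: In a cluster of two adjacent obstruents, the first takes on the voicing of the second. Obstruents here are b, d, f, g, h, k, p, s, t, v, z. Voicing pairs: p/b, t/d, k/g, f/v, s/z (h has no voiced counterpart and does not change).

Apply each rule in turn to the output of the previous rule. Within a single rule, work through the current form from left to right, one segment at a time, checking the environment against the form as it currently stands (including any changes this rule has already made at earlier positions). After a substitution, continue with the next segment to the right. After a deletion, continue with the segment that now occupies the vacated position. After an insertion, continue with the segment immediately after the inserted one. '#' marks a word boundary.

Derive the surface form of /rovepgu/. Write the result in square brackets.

[rofbgu]

1 Medial Vowel Deletion: [rovepgu] → [rovpgu]
2 Initial Consonant Epenthesis: no change — [rovpgu]
3 Regressive Voicing Assimilation: [rovpgu] → [rofbgu]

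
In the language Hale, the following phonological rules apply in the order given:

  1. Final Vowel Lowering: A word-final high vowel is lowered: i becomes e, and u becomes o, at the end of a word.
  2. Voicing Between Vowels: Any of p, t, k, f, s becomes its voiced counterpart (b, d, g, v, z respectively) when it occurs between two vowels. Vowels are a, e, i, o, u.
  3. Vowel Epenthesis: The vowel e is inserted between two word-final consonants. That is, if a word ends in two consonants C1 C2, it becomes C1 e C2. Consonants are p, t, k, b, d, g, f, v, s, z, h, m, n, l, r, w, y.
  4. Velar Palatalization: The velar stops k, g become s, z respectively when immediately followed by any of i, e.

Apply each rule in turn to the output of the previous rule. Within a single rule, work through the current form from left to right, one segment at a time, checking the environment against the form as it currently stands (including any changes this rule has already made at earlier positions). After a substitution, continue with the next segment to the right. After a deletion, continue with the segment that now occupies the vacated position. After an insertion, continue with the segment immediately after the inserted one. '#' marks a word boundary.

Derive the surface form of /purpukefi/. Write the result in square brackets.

1 Final Vowel Lowering: [purpukefi] → [purpukefe]
2 Voicing Between Vowels: [purpukefe] → [purpugeve]
3 Vowel Epenthesis: no change — [purpugeve]
4 Velar Palatalization: [purpugeve] → [purpuzeve]

[purpuzeve]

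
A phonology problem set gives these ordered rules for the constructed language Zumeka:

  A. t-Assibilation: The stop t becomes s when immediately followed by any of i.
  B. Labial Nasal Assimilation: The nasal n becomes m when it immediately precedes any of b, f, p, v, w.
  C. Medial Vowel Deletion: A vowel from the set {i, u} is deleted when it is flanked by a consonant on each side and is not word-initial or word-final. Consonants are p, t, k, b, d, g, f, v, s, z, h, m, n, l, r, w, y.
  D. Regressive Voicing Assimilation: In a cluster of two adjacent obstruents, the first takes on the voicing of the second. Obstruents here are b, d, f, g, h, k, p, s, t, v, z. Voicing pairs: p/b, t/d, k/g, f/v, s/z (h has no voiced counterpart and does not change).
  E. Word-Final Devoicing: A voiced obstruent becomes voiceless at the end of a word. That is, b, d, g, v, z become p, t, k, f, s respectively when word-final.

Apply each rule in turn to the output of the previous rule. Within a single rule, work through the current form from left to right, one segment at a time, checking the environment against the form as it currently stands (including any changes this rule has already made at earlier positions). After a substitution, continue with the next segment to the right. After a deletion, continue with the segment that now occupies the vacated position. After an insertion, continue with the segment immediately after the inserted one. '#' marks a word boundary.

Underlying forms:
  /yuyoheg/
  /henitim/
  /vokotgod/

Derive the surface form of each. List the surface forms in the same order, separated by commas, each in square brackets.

[yyohek], [hensm], [vokodgot]

/yuyoheg/:
  A t-Assibilation: no change — [yuyoheg]
  B Labial Nasal Assimilation: no change — [yuyoheg]
  C Medial Vowel Deletion: [yuyoheg] → [yyoheg]
  D Regressive Voicing Assimilation: no change — [yyoheg]
  E Word-Final Devoicing: [yyoheg] → [yyohek]
/henitim/:
  A t-Assibilation: [henitim] → [henisim]
  B Labial Nasal Assimilation: no change — [henisim]
  C Medial Vowel Deletion: [henisim] → [hensm]
  D Regressive Voicing Assimilation: no change — [hensm]
  E Word-Final Devoicing: no change — [hensm]
/vokotgod/:
  A t-Assibilation: no change — [vokotgod]
  B Labial Nasal Assimilation: no change — [vokotgod]
  C Medial Vowel Deletion: no change — [vokotgod]
  D Regressive Voicing Assimilation: [vokotgod] → [vokodgod]
  E Word-Final Devoicing: [vokodgod] → [vokodgot]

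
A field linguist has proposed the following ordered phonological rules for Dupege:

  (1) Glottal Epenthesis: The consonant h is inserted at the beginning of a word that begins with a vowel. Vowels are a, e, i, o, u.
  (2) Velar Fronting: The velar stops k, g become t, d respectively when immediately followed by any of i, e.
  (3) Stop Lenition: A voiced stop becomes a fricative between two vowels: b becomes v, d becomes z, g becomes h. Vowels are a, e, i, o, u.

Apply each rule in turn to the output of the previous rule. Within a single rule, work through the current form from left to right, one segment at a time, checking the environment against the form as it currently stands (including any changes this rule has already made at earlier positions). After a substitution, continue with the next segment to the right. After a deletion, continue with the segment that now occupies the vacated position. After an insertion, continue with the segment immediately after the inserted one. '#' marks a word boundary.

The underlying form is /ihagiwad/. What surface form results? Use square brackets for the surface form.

[hihaziwad]

(1) Glottal Epenthesis: [ihagiwad] → [hihagiwad]
(2) Velar Fronting: [hihagiwad] → [hihadiwad]
(3) Stop Lenition: [hihadiwad] → [hihaziwad]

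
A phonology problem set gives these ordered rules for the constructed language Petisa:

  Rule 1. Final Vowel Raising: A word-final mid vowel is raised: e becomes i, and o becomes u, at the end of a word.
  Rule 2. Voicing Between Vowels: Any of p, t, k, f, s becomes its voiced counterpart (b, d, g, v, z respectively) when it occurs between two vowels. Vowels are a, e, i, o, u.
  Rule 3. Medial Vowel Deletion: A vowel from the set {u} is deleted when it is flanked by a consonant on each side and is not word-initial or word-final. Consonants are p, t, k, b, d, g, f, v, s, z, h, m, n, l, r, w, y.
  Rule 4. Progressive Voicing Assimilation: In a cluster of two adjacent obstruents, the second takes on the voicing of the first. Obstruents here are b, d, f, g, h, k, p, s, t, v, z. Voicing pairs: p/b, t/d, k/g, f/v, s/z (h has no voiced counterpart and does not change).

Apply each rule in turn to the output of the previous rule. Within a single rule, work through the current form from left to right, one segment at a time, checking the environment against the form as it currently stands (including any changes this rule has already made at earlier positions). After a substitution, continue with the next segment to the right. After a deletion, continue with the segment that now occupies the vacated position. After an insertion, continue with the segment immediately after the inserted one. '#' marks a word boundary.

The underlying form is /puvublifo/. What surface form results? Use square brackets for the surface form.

Rule 1 Final Vowel Raising: [puvublifo] → [puvublifu]
Rule 2 Voicing Between Vowels: [puvublifu] → [puvublivu]
Rule 3 Medial Vowel Deletion: [puvublivu] → [pvblivu]
Rule 4 Progressive Voicing Assimilation: [pvblivu] → [pfplivu]

[pfplivu]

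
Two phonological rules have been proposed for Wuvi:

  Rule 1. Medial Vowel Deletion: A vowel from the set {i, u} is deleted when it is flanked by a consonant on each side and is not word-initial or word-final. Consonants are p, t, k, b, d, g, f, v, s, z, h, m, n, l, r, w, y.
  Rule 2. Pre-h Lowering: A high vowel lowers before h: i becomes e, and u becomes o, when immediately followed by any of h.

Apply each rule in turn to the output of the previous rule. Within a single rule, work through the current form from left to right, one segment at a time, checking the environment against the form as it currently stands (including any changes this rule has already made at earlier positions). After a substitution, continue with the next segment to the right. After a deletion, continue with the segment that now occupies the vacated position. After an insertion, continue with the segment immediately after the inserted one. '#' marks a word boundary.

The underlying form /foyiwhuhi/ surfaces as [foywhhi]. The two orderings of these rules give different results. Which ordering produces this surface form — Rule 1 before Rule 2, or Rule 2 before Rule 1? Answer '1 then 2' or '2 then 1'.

1 then 2

Order 1 then 2:
  1 Medial Vowel Deletion: [foyiwhuhi] → [foywhhi]
  2 Pre-h Lowering: no change — [foywhhi]
  result: [foywhhi]
Order 2 then 1:
  2 Pre-h Lowering: [foyiwhuhi] → [foyiwhohi]
  1 Medial Vowel Deletion: [foyiwhohi] → [foywhohi]
  result: [foywhohi]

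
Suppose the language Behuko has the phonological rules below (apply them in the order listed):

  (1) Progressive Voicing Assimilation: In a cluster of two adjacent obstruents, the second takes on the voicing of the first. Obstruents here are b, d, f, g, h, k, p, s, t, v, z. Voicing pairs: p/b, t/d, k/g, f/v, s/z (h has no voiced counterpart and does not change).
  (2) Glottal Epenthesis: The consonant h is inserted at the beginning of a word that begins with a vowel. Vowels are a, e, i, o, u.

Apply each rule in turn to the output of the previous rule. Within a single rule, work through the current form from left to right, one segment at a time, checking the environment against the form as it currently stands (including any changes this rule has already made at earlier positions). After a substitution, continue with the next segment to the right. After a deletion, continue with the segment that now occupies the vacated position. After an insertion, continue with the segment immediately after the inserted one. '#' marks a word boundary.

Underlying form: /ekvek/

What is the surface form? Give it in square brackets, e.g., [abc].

(1) Progressive Voicing Assimilation: [ekvek] → [ekfek]
(2) Glottal Epenthesis: [ekfek] → [hekfek]

[hekfek]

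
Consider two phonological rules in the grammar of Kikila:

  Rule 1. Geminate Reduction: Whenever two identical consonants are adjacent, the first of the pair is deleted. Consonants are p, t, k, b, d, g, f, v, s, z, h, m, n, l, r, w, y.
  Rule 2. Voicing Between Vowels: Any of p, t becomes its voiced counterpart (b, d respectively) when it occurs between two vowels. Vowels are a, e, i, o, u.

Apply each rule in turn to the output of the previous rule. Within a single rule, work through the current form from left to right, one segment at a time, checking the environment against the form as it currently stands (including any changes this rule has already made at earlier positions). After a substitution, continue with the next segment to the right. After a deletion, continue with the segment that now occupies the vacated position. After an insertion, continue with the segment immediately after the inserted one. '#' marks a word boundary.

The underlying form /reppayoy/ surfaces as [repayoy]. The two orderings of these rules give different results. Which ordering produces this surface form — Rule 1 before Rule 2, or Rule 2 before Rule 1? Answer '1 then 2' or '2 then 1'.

Order 1 then 2:
  1 Geminate Reduction: [reppayoy] → [repayoy]
  2 Voicing Between Vowels: [repayoy] → [rebayoy]
  result: [rebayoy]
Order 2 then 1:
  2 Voicing Between Vowels: no change — [reppayoy]
  1 Geminate Reduction: [reppayoy] → [repayoy]
  result: [repayoy]

2 then 1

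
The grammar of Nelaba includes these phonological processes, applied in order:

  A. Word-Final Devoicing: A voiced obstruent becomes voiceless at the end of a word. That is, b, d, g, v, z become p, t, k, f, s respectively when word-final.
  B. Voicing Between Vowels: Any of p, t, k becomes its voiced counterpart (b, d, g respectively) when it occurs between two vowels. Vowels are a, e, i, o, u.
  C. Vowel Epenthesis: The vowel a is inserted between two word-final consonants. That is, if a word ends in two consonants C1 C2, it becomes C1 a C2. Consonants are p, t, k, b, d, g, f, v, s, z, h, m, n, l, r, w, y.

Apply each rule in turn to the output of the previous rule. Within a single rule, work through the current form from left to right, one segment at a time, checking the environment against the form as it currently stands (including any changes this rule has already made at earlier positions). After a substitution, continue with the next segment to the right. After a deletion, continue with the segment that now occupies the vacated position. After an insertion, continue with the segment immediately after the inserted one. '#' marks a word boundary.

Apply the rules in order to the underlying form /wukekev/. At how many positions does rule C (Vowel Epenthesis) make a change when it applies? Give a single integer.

0

A Word-Final Devoicing: [wukekev] → [wukekef]
B Voicing Between Vowels: [wukekef] → [wugegef]
C Vowel Epenthesis: no change — [wugegef]
Rule C changed 0 position(s).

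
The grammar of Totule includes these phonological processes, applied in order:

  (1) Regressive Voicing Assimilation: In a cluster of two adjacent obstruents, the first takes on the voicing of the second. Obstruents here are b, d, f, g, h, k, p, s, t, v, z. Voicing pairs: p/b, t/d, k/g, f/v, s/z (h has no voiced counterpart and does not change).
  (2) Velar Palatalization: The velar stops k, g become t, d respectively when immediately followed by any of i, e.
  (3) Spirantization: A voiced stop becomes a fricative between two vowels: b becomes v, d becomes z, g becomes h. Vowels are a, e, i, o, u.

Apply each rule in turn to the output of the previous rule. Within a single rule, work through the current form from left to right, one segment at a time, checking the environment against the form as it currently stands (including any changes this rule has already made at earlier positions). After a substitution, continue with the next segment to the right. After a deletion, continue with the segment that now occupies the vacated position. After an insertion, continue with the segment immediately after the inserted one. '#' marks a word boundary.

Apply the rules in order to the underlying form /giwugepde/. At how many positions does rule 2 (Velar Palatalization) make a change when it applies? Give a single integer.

2

(1) Regressive Voicing Assimilation: [giwugepde] → [giwugebde]
(2) Velar Palatalization: [giwugebde] → [diwudebde]
(3) Spirantization: [diwudebde] → [diwuzebde]
Rule 2 changed 2 position(s).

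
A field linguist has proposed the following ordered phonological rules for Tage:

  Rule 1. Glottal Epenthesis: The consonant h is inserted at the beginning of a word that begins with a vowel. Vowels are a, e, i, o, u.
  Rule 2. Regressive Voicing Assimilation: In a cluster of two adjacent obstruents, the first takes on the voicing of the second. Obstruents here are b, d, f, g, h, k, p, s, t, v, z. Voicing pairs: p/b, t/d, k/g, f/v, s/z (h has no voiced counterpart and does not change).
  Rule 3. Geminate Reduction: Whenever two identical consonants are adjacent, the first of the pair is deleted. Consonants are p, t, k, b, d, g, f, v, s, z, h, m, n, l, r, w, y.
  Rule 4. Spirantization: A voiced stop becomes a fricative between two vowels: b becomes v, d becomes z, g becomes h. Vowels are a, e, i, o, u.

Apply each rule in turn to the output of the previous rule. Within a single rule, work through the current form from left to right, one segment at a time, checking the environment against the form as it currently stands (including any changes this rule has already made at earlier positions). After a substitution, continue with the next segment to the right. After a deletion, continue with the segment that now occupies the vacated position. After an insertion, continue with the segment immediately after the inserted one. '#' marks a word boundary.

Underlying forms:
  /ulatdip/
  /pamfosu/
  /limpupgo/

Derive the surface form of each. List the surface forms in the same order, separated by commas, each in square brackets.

[hulazip], [pamfosu], [limpubgo]

/ulatdip/:
  Rule 1 Glottal Epenthesis: [ulatdip] → [hulatdip]
  Rule 2 Regressive Voicing Assimilation: [hulatdip] → [huladdip]
  Rule 3 Geminate Reduction: [huladdip] → [huladip]
  Rule 4 Spirantization: [huladip] → [hulazip]
/pamfosu/:
  Rule 1 Glottal Epenthesis: no change — [pamfosu]
  Rule 2 Regressive Voicing Assimilation: no change — [pamfosu]
  Rule 3 Geminate Reduction: no change — [pamfosu]
  Rule 4 Spirantization: no change — [pamfosu]
/limpupgo/:
  Rule 1 Glottal Epenthesis: no change — [limpupgo]
  Rule 2 Regressive Voicing Assimilation: [limpupgo] → [limpubgo]
  Rule 3 Geminate Reduction: no change — [limpubgo]
  Rule 4 Spirantization: no change — [limpubgo]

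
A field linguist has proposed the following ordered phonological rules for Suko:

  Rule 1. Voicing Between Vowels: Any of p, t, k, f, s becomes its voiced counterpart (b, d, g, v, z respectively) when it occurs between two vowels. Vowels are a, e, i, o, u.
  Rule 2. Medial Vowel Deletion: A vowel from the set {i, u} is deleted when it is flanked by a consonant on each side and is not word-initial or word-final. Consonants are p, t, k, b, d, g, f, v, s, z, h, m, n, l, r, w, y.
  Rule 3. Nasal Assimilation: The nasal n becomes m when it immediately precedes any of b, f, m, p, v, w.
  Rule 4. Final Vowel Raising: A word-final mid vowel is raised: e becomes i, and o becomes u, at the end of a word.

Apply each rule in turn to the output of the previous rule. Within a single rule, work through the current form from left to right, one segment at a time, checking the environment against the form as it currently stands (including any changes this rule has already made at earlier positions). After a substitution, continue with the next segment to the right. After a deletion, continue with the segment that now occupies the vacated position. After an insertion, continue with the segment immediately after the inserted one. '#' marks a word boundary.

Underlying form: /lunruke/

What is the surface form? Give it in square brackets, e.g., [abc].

[lnrgi]

Rule 1 Voicing Between Vowels: [lunruke] → [lunruge]
Rule 2 Medial Vowel Deletion: [lunruge] → [lnrge]
Rule 3 Nasal Assimilation: no change — [lnrge]
Rule 4 Final Vowel Raising: [lnrge] → [lnrgi]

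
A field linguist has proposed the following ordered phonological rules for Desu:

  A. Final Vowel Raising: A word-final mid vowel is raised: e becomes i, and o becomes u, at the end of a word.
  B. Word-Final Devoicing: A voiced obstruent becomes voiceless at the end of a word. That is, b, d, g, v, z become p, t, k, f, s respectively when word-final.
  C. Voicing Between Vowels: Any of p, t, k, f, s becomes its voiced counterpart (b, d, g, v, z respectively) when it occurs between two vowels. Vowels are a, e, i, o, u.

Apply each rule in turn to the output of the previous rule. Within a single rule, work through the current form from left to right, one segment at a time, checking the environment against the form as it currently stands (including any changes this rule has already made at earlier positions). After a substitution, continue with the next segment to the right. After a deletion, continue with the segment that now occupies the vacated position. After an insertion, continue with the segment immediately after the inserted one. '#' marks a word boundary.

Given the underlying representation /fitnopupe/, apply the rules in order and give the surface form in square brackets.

[fitnobubi]

A Final Vowel Raising: [fitnopupe] → [fitnopupi]
B Word-Final Devoicing: no change — [fitnopupi]
C Voicing Between Vowels: [fitnopupi] → [fitnobubi]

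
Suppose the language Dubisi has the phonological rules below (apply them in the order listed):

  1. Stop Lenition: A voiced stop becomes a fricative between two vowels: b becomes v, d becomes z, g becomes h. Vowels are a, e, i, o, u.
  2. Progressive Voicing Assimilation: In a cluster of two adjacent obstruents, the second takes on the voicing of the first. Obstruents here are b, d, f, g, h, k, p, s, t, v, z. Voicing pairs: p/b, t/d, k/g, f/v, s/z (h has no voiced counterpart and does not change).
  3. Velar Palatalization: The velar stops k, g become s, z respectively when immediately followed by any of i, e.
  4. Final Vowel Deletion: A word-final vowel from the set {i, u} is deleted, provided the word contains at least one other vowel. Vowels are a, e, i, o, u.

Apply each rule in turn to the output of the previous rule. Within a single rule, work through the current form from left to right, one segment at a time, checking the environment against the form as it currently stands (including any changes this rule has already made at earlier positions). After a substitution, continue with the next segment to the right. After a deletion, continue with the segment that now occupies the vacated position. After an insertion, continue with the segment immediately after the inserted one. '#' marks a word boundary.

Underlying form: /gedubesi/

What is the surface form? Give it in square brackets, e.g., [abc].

1 Stop Lenition: [gedubesi] → [gezuvesi]
2 Progressive Voicing Assimilation: no change — [gezuvesi]
3 Velar Palatalization: [gezuvesi] → [zezuvesi]
4 Final Vowel Deletion: [zezuvesi] → [zezuves]

[zezuves]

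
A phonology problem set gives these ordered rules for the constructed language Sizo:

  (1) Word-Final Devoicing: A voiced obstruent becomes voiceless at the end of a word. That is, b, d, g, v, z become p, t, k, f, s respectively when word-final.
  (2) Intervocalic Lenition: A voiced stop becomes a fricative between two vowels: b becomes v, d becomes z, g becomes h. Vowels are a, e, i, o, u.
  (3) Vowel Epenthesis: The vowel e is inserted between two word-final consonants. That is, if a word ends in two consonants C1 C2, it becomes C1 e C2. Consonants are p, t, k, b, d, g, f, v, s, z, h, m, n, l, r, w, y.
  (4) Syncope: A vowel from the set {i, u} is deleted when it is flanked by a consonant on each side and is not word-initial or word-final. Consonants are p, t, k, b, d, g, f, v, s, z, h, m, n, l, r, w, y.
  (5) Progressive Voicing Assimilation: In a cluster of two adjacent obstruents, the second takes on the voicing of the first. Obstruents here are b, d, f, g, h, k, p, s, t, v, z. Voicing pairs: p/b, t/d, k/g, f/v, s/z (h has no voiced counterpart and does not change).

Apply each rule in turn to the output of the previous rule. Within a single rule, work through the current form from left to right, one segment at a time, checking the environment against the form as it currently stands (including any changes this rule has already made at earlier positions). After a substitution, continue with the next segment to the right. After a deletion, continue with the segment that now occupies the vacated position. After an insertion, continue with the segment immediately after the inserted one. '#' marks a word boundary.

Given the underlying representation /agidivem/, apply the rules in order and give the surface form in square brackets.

(1) Word-Final Devoicing: no change — [agidivem]
(2) Intervocalic Lenition: [agidivem] → [ahizivem]
(3) Vowel Epenthesis: no change — [ahizivem]
(4) Syncope: [ahizivem] → [ahzvem]
(5) Progressive Voicing Assimilation: [ahzvem] → [ahsfem]

[ahsfem]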